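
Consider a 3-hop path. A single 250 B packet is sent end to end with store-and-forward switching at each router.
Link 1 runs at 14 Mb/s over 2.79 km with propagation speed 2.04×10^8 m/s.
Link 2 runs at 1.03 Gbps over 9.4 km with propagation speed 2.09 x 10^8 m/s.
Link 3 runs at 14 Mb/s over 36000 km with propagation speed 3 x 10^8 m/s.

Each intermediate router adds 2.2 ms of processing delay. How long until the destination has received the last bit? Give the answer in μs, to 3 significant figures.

L = 250 × 8 = 2000 bits.
Transmission delays (L/R per hop): 142.857, 1.94175, 142.857 μs; sum = 287.656 μs.
Propagation delays (d/s per hop): 13.6765, 44.9761, 120000 μs; sum = 120059 μs.
Processing at 2 router(s): 2 × 2.2 ms = 4400 μs.
End-to-end = 125000 μs.

125000 μs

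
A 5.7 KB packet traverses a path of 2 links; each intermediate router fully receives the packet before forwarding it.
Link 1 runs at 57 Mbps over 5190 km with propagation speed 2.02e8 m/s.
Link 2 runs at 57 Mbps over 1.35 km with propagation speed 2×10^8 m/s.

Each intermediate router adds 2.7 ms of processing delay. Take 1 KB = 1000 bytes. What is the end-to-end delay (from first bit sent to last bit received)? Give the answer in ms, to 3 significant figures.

30.0 ms

L = 45600 bits.
Transmission delay per hop = L/R = 45600/57000000 = 0.8 ms; 2 hops → 1.6 ms.
Propagation delays (d/s per hop): 25.6931, 0.00675 ms; sum = 25.6998 ms.
Processing at 1 router(s): 1 × 2.7 ms = 2.7 ms.
End-to-end = 30.0 ms.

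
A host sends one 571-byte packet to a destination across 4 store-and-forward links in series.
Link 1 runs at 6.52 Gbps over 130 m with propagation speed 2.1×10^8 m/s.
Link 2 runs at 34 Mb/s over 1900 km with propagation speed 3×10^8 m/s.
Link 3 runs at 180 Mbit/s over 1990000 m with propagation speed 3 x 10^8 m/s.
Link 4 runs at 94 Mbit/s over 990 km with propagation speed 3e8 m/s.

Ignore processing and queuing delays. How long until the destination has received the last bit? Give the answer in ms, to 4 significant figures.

16.48 ms

L = 571 × 8 = 4568 bits.
Transmission delays (L/R per hop): 0.000700613, 0.134353, 0.0253778, 0.0485957 ms; sum = 0.209027 ms.
Propagation delays (d/s per hop): 0.000619048, 6.33333, 6.63333, 3.3 ms; sum = 16.2673 ms.
End-to-end = 16.48 ms.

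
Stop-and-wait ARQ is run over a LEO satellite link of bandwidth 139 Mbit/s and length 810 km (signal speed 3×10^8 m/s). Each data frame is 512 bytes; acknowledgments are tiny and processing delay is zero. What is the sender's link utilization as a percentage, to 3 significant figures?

0.543 %

t_tx = L/R = 4096/139000000 = 2.94676e-05 s.
t_prop = 810000/300000000 = 0.0027 s; RTT = 0.0054 s.
Cycle = t_tx + RTT = 0.00542947 s.
Utilization = t_tx / cycle = 2.94676e-05/0.00542947 = 0.543 %.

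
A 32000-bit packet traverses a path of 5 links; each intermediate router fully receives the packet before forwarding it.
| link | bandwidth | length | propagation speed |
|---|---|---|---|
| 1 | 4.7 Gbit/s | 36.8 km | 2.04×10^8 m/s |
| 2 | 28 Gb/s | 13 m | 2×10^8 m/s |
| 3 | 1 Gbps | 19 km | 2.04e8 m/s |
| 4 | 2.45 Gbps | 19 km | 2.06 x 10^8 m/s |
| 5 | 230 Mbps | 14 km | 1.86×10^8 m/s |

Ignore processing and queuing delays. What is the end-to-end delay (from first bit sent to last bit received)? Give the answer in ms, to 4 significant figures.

0.6332 ms

Transmission delays (L/R per hop): 0.00680851, 0.00114286, 0.032, 0.0130612, 0.13913 ms; sum = 0.192143 ms.
Propagation delays (d/s per hop): 0.180392, 6.5e-05, 0.0931373, 0.092233, 0.0752688 ms; sum = 0.441096 ms.
End-to-end = 0.6332 ms.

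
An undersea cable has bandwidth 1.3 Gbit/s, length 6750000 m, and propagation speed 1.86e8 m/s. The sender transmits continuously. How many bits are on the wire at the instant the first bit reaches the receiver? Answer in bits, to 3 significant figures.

Propagation delay = 6750000 / 186000000 = 0.0362903 s.
BDP = R × t_prop = 1300000000 × 0.0362903 = 47177400 bits.

47200000 bits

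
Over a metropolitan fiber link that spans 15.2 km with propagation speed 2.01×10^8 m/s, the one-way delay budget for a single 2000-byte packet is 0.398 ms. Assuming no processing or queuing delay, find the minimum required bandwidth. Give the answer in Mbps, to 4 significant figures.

L = 16000 bits.
Propagation delay = 15200 / 2.01e+08 = 0.0756219 ms.
Transmission budget = 0.398 − 0.0756219 = 0.322378 ms.
R ≥ L / t_tx = 16000 bits / 0.000322378 s = 49.63 Mbps.

49.63 Mbps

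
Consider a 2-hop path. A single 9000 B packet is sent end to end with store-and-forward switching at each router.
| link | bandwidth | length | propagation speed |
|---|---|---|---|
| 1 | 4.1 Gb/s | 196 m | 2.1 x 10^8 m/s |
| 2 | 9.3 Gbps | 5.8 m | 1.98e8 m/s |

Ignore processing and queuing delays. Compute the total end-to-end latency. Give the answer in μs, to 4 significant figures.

L = 9000 × 8 = 72000 bits.
Transmission delays (L/R per hop): 17.561, 7.74194 μs; sum = 25.3029 μs.
Propagation delays (d/s per hop): 0.933333, 0.0292929 μs; sum = 0.962626 μs.
End-to-end = 26.27 μs.

26.27 μs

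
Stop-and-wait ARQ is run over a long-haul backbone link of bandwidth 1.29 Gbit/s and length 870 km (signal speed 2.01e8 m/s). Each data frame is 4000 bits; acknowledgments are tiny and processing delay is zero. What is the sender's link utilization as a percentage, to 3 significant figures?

t_tx = L/R = 4000/1290000000 = 3.10078e-06 s.
t_prop = 870000/2.01e+08 = 0.00432836 s; RTT = 0.00865672 s.
Cycle = t_tx + RTT = 0.00865982 s.
Utilization = t_tx / cycle = 3.10078e-06/0.00865982 = 0.0358 %.

0.0358 %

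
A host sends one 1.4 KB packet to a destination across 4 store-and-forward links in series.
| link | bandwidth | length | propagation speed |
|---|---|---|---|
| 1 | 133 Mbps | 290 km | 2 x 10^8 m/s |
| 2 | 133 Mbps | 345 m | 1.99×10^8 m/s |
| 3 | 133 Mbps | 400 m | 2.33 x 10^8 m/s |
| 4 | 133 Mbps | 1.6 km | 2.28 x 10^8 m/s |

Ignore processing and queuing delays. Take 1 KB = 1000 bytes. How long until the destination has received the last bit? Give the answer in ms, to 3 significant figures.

1.80 ms

L = 11200 bits.
Transmission delay per hop = L/R = 11200/133000000 = 0.0842105 ms; 4 hops → 0.336842 ms.
Propagation delays (d/s per hop): 1.45, 0.00173367, 0.00171674, 0.00701754 ms; sum = 1.46047 ms.
End-to-end = 1.80 ms.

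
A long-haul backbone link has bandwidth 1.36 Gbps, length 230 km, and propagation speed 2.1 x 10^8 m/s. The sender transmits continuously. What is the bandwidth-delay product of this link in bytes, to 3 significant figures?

Propagation delay = 230000 / 210000000 = 0.00109524 s.
BDP = R × t_prop = 1360000000 × 0.00109524 = 1489520 bits.
In bytes: 1489520/8 = 186000 bytes.

186000 bytes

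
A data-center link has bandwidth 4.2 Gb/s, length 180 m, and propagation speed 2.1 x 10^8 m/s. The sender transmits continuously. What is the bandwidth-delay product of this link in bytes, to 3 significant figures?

Propagation delay = 180 / 210000000 = 8.57143e-07 s.
BDP = R × t_prop = 4200000000 × 8.57143e-07 = 3600 bits.
In bytes: 3600/8 = 450 bytes.

450 bytes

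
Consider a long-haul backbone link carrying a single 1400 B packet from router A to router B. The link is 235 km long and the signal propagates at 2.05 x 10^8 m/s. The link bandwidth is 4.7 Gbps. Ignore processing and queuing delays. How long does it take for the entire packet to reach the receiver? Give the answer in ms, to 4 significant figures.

1.149 ms

L = 1400 × 8 = 11200 bits.
Transmission delay = L/R = 11200 / 4700000000 = 0.00238298 ms.
Propagation delay = d/s = 235000 m / 2.05e+08 m/s = 1.14634 ms.
Total = 1.149 ms.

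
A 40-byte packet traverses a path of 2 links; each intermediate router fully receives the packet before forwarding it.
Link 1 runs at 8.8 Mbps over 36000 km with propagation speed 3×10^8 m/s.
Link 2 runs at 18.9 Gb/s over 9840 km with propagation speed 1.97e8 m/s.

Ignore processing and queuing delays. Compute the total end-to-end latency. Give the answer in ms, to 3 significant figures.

170 ms

L = 40 × 8 = 320 bits.
Transmission delays (L/R per hop): 0.0363636, 1.69312e-05 ms; sum = 0.0363806 ms.
Propagation delays (d/s per hop): 120, 49.9492 ms; sum = 169.949 ms.
End-to-end = 170 ms.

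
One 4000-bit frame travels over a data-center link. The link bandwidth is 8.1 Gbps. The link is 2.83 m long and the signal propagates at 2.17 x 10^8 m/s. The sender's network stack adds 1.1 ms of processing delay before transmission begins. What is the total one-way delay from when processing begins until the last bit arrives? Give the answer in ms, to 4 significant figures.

Transmission delay = L/R = 4000 / 8100000000 = 0.000493827 ms.
Propagation delay = d/s = 2.83 m / 217000000 m/s = 1.30415e-05 ms.
Plus processing delay 1.1 ms = 1.1 ms.
Total = 1.101 ms.

1.101 ms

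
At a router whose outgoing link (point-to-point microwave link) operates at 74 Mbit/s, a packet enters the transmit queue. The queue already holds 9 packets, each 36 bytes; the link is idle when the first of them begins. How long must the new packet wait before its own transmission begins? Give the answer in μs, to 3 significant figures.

Each queued packet: L/R = 288/74000000 = 3.89189 μs.
9 queued → 35.027 μs.
Queuing delay = 35.0 μs.

35.0 μs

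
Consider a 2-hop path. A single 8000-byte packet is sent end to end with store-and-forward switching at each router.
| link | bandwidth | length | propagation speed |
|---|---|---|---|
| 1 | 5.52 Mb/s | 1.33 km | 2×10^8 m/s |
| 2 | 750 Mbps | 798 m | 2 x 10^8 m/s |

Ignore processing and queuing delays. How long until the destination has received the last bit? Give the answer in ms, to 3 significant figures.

L = 8000 × 8 = 64000 bits.
Transmission delays (L/R per hop): 11.5942, 0.0853333 ms; sum = 11.6795 ms.
Propagation delays (d/s per hop): 0.00665, 0.00399 ms; sum = 0.01064 ms.
End-to-end = 11.7 ms.

11.7 ms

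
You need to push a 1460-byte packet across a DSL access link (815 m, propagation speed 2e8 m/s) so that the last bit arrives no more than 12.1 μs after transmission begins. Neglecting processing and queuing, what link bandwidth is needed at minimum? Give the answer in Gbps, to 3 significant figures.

L = 11680 bits.
Propagation delay = 815 / 200000000 = 4.075 μs.
Transmission budget = 12.1 − 4.075 = 8.025 μs.
R ≥ L / t_tx = 11680 bits / 8.025e-06 s = 1.46 Gbps.

1.46 Gbps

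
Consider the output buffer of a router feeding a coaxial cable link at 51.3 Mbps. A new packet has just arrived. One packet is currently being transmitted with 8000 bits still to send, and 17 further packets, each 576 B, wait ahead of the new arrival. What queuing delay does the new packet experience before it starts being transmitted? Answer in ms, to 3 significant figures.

Each queued packet: L/R = 4608/51300000 = 0.0898246 ms.
17 queued → 1.52702 ms.
Plus remaining 8000 bits of current packet: 0.155945 ms.
Queuing delay = 1.68 ms.

1.68 ms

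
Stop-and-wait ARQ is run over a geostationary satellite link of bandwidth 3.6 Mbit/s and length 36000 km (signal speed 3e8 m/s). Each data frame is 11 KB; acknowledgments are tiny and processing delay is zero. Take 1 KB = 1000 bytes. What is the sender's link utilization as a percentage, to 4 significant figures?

t_tx = L/R = 88000/3600000 = 0.0244444 s.
t_prop = 36000000/300000000 = 0.12 s; RTT = 0.24 s.
Cycle = t_tx + RTT = 0.264444 s.
Utilization = t_tx / cycle = 0.0244444/0.264444 = 9.244 %.

9.244 %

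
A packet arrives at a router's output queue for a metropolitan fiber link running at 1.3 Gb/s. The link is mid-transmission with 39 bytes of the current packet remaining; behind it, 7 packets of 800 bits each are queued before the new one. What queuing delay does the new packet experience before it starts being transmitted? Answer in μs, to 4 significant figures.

4.548 μs

Each queued packet: L/R = 800/1300000000 = 0.615385 μs.
7 queued → 4.30769 μs.
Plus remaining 312 bits of current packet: 0.24 μs.
Queuing delay = 4.548 μs.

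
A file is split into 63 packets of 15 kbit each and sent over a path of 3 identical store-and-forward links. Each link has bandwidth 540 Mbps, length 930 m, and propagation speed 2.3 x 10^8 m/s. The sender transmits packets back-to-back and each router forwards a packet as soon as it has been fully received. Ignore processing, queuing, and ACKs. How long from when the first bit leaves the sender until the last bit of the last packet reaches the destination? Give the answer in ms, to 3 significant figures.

1.82 ms

Per-hop transmission t_tx = L/R = 15000/540000000 = 0.0277778 ms.
Per-hop propagation t_prop = 930/2.3e+08 = 0.00404348 ms.
Pipeline fill: first packet needs 3·t_tx to clear all hops; remaining 62 packets each add one t_tx.
Total = (3+63-1)·t_tx + 3·t_prop = 65·0.0277778 + 3·0.00404348 = 1.82 ms.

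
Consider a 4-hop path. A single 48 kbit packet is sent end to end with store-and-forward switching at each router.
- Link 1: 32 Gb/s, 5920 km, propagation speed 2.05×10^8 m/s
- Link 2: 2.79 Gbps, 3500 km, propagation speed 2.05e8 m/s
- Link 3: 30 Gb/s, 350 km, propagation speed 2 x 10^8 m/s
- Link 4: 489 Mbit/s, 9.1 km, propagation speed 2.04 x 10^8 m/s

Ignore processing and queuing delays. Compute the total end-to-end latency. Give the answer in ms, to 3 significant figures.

L = 48000 bits.
Transmission delays (L/R per hop): 0.0015, 0.0172043, 0.0016, 0.0981595 ms; sum = 0.118464 ms.
Propagation delays (d/s per hop): 28.878, 17.0732, 1.75, 0.0446078 ms; sum = 47.7458 ms.
End-to-end = 47.9 ms.

47.9 ms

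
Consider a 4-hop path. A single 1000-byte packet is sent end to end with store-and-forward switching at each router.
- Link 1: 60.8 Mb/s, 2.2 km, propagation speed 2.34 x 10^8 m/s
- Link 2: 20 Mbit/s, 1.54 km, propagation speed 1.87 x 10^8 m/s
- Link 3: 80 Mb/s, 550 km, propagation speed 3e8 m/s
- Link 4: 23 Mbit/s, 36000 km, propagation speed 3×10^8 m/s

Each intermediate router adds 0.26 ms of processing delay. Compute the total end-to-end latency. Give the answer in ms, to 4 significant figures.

123.6 ms

L = 1000 × 8 = 8000 bits.
Transmission delays (L/R per hop): 0.131579, 0.4, 0.1, 0.347826 ms; sum = 0.979405 ms.
Propagation delays (d/s per hop): 0.00940171, 0.00823529, 1.83333, 120 ms; sum = 121.851 ms.
Processing at 3 router(s): 3 × 0.26 ms = 0.78 ms.
End-to-end = 123.6 ms.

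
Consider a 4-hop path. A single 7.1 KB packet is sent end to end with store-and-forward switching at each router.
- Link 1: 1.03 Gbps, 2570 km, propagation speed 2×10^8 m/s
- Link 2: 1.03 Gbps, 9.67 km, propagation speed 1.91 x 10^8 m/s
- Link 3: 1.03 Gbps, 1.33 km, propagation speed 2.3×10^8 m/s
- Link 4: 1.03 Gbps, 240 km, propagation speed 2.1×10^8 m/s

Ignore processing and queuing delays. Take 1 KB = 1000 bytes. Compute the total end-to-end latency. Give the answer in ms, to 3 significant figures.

L = 56800 bits.
Transmission delay per hop = L/R = 56800/1030000000 = 0.0551456 ms; 4 hops → 0.220583 ms.
Propagation delays (d/s per hop): 12.85, 0.0506283, 0.00578261, 1.14286 ms; sum = 14.0493 ms.
End-to-end = 14.3 ms.

14.3 ms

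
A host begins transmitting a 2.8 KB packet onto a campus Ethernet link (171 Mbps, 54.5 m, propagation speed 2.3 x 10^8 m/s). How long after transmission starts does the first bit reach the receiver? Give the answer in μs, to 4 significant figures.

First bit experiences only propagation delay: d/s = 54.5/2.3e+08 = 0.2370 μs.

0.2370 μs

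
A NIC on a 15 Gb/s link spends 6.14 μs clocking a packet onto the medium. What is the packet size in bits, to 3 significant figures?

L = R × t_tx = 15000000000 b/s × 6.14e-06 s = 92100 bits.

92100 bits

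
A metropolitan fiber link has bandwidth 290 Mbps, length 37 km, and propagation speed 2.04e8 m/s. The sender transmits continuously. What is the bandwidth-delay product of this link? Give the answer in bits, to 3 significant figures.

Propagation delay = 37000 / 204000000 = 0.000181373 s.
BDP = R × t_prop = 290000000 × 0.000181373 = 52598 bits.

52600 bits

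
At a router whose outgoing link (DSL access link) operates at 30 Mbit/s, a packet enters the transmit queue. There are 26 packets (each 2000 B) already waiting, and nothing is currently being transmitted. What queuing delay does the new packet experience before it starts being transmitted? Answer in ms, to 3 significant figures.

Each queued packet: L/R = 16000/30000000 = 0.533333 ms.
26 queued → 13.8667 ms.
Queuing delay = 13.9 ms.

13.9 ms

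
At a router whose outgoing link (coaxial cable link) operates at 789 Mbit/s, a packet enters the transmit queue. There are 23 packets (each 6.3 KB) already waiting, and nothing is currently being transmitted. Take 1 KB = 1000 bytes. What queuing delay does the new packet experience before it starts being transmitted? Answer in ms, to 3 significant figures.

1.47 ms

Each queued packet: L/R = 50400/789000000 = 0.0638783 ms.
23 queued → 1.4692 ms.
Queuing delay = 1.47 ms.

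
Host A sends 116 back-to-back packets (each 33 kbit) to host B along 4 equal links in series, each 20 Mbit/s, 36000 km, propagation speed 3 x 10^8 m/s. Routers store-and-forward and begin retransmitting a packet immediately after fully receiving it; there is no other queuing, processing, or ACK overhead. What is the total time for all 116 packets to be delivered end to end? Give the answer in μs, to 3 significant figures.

676000 μs

Per-hop transmission t_tx = L/R = 33000/20000000 = 1650 μs.
Per-hop propagation t_prop = 36000000/300000000 = 120000 μs.
Pipeline fill: first packet needs 4·t_tx to clear all hops; remaining 115 packets each add one t_tx.
Total = (4+116-1)·t_tx + 4·t_prop = 119·1650 + 4·120000 = 676000 μs.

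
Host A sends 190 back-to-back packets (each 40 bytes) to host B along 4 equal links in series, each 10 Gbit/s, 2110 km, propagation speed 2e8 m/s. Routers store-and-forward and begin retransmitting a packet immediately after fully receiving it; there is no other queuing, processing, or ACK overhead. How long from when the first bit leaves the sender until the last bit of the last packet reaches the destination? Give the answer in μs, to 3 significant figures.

Per-hop transmission t_tx = L/R = 320/10000000000 = 0.032 μs.
Per-hop propagation t_prop = 2110000/200000000 = 10550 μs.
Pipeline fill: first packet needs 4·t_tx to clear all hops; remaining 189 packets each add one t_tx.
Total = (4+190-1)·t_tx + 4·t_prop = 193·0.032 + 4·10550 = 42200 μs.

42200 μs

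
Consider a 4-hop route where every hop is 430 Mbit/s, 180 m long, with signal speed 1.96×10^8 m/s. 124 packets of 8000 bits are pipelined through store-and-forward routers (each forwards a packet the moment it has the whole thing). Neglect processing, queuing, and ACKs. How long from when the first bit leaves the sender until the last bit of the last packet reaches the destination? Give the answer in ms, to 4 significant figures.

Per-hop transmission t_tx = L/R = 8000/430000000 = 0.0186047 ms.
Per-hop propagation t_prop = 180/196000000 = 0.000918367 ms.
Pipeline fill: first packet needs 4·t_tx to clear all hops; remaining 123 packets each add one t_tx.
Total = (4+124-1)·t_tx + 4·t_prop = 127·0.0186047 + 4·0.000918367 = 2.366 ms.

2.366 ms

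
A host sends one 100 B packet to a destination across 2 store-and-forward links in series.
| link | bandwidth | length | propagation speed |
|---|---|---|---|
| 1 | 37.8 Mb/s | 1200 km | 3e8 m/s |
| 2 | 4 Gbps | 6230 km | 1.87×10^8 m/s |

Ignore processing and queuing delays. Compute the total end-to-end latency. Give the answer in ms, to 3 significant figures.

L = 100 × 8 = 800 bits.
Transmission delays (L/R per hop): 0.021164, 0.0002 ms; sum = 0.021364 ms.
Propagation delays (d/s per hop): 4, 33.3155 ms; sum = 37.3155 ms.
End-to-end = 37.3 ms.

37.3 ms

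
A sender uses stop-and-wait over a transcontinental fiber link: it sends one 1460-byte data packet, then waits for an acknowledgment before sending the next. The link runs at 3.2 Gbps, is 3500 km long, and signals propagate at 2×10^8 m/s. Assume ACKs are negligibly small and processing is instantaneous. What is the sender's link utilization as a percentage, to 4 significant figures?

0.01043 %

t_tx = L/R = 11680/3200000000 = 3.65e-06 s.
t_prop = 3500000/200000000 = 0.0175 s; RTT = 0.035 s.
Cycle = t_tx + RTT = 0.0350037 s.
Utilization = t_tx / cycle = 3.65e-06/0.0350037 = 0.01043 %.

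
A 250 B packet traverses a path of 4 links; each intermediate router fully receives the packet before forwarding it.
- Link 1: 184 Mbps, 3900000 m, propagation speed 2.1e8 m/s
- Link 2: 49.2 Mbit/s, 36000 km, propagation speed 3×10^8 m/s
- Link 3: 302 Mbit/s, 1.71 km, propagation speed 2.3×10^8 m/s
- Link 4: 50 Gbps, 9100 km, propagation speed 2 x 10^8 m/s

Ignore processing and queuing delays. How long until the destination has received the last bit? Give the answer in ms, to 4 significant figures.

L = 250 × 8 = 2000 bits.
Transmission delays (L/R per hop): 0.0108696, 0.0406504, 0.00662252, 4e-05 ms; sum = 0.0581825 ms.
Propagation delays (d/s per hop): 18.5714, 120, 0.00743478, 45.5 ms; sum = 184.079 ms.
End-to-end = 184.1 ms.

184.1 ms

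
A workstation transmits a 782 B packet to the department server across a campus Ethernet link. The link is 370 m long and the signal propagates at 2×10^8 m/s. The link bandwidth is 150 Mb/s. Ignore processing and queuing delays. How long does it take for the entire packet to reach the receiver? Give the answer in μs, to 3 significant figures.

L = 782 × 8 = 6256 bits.
Transmission delay = L/R = 6256 / 150000000 = 41.7067 μs.
Propagation delay = d/s = 370 m / 200000000 m/s = 1.85 μs.
Total = 43.6 μs.

43.6 μs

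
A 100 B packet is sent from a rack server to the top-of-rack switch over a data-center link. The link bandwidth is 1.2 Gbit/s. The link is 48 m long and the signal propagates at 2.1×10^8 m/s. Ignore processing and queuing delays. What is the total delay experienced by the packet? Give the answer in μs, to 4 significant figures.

0.8952 μs

L = 100 × 8 = 800 bits.
Transmission delay = L/R = 800 / 1200000000 = 0.666667 μs.
Propagation delay = d/s = 48 m / 210000000 m/s = 0.228571 μs.
Total = 0.8952 μs.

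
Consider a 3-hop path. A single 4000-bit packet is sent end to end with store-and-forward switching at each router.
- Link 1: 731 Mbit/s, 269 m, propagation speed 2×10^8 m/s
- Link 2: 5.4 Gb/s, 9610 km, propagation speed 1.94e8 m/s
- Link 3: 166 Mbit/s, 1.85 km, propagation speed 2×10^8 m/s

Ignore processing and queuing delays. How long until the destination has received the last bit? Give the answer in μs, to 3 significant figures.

Transmission delays (L/R per hop): 5.47196, 0.740741, 24.0964 μs; sum = 30.3091 μs.
Propagation delays (d/s per hop): 1.345, 49536.1, 9.25 μs; sum = 49546.7 μs.
End-to-end = 49600 μs.

49600 μs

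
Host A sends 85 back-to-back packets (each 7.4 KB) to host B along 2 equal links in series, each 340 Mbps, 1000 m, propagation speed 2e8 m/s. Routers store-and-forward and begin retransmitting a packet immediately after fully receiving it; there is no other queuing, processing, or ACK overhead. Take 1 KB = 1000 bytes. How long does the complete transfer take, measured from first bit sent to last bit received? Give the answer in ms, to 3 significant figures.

15.0 ms

Per-hop transmission t_tx = L/R = 59200/340000000 = 0.174118 ms.
Per-hop propagation t_prop = 1000/200000000 = 0.005 ms.
Pipeline fill: first packet needs 2·t_tx to clear all hops; remaining 84 packets each add one t_tx.
Total = (2+85-1)·t_tx + 2·t_prop = 86·0.174118 + 2·0.005 = 15.0 ms.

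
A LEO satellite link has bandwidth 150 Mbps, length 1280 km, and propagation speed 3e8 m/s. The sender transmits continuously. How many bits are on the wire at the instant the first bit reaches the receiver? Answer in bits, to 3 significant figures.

Propagation delay = 1280000 / 300000000 = 0.00426667 s.
BDP = R × t_prop = 150000000 × 0.00426667 = 640000 bits.

640000 bits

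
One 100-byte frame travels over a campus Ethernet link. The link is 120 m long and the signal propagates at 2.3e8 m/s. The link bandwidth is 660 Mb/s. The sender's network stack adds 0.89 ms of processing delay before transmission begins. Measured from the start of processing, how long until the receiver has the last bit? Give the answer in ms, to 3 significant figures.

L = 100 × 8 = 800 bits.
Transmission delay = L/R = 800 / 660000000 = 0.00121212 ms.
Propagation delay = d/s = 120 m / 2.3e+08 m/s = 0.000521739 ms.
Plus processing delay 0.89 ms = 0.89 ms.
Total = 0.892 ms.

0.892 ms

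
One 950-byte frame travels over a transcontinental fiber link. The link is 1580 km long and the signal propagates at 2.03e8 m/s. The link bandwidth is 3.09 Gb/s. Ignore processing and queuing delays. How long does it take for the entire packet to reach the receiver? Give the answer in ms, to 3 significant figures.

L = 950 × 8 = 7600 bits.
Transmission delay = L/R = 7600 / 3090000000 = 0.00245955 ms.
Propagation delay = d/s = 1580000 m / 2.03e+08 m/s = 7.78325 ms.
Total = 7.79 ms.

7.79 ms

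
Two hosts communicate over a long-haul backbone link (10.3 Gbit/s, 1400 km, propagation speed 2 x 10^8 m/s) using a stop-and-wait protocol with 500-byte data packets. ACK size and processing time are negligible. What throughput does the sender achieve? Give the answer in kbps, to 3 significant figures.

286 kbps

t_tx = L/R = 4000/10300000000 = 3.8835e-07 s.
t_prop = 1400000/200000000 = 0.007 s; RTT = 0.014 s.
Cycle = t_tx + RTT = 0.0140004 s.
Throughput = L / cycle = 4000 / 0.0140004 = 286 kbps.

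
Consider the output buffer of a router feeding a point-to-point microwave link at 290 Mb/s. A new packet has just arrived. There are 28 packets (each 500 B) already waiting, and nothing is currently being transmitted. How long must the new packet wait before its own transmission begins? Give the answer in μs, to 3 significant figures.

386 μs

Each queued packet: L/R = 4000/290000000 = 13.7931 μs.
28 queued → 386.207 μs.
Queuing delay = 386 μs.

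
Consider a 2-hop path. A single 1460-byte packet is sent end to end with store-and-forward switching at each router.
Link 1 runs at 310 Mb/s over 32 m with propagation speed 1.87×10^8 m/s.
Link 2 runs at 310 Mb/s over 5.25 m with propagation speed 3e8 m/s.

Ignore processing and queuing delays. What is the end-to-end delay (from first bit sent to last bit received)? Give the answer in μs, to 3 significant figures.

L = 1460 × 8 = 11680 bits.
Transmission delay per hop = L/R = 11680/310000000 = 37.6774 μs; 2 hops → 75.3548 μs.
Propagation delays (d/s per hop): 0.171123, 0.0175 μs; sum = 0.188623 μs.
End-to-end = 75.5 μs.

75.5 μs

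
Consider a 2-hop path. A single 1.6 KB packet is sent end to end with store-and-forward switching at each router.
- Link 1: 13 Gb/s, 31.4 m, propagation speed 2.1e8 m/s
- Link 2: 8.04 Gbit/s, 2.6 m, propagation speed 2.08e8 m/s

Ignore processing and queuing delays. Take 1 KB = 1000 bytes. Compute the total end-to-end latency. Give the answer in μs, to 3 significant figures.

L = 12800 bits.
Transmission delays (L/R per hop): 0.984615, 1.59204 μs; sum = 2.57666 μs.
Propagation delays (d/s per hop): 0.149524, 0.0125 μs; sum = 0.162024 μs.
End-to-end = 2.74 μs.

2.74 μs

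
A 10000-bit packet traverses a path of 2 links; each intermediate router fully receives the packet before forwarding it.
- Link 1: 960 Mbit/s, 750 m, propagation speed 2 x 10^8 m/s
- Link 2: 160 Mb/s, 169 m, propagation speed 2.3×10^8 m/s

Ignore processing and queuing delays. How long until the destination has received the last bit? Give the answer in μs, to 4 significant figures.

Transmission delays (L/R per hop): 10.4167, 62.5 μs; sum = 72.9167 μs.
Propagation delays (d/s per hop): 3.75, 0.734783 μs; sum = 4.48478 μs.
End-to-end = 77.40 μs.

77.40 μs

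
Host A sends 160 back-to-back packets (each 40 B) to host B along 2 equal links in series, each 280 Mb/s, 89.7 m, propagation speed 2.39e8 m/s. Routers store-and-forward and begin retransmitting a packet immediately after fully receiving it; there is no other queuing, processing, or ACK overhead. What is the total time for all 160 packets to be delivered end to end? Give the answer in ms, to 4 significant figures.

Per-hop transmission t_tx = L/R = 320/280000000 = 0.00114286 ms.
Per-hop propagation t_prop = 89.7/239000000 = 0.000375314 ms.
Pipeline fill: first packet needs 2·t_tx to clear all hops; remaining 159 packets each add one t_tx.
Total = (2+160-1)·t_tx + 2·t_prop = 161·0.00114286 + 2·0.000375314 = 0.1848 ms.

0.1848 ms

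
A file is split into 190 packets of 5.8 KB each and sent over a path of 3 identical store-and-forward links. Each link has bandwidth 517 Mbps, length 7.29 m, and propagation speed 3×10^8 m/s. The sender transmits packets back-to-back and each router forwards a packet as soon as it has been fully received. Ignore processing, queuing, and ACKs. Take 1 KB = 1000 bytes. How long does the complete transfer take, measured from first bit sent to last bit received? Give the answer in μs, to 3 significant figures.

Per-hop transmission t_tx = L/R = 46400/517000000 = 89.7485 μs.
Per-hop propagation t_prop = 7.29/300000000 = 0.0243 μs.
Pipeline fill: first packet needs 3·t_tx to clear all hops; remaining 189 packets each add one t_tx.
Total = (3+190-1)·t_tx + 3·t_prop = 192·89.7485 + 3·0.0243 = 17200 μs.

17200 μs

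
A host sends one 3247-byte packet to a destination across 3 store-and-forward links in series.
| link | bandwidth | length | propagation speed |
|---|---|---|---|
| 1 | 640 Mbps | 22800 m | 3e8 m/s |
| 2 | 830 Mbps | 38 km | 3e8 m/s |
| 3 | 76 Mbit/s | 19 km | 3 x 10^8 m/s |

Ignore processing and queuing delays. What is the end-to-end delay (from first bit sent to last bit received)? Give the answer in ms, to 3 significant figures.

L = 3247 × 8 = 25976 bits.
Transmission delays (L/R per hop): 0.0405875, 0.0312964, 0.341789 ms; sum = 0.413673 ms.
Propagation delays (d/s per hop): 0.076, 0.126667, 0.0633333 ms; sum = 0.266 ms.
End-to-end = 0.680 ms.

0.680 ms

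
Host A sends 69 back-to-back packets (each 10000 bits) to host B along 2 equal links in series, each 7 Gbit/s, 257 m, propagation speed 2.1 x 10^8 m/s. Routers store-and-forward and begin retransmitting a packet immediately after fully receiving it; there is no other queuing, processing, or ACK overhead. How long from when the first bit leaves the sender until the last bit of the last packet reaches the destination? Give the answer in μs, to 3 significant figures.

102 μs

Per-hop transmission t_tx = L/R = 10000/7000000000 = 1.42857 μs.
Per-hop propagation t_prop = 257/210000000 = 1.22381 μs.
Pipeline fill: first packet needs 2·t_tx to clear all hops; remaining 68 packets each add one t_tx.
Total = (2+69-1)·t_tx + 2·t_prop = 70·1.42857 + 2·1.22381 = 102 μs.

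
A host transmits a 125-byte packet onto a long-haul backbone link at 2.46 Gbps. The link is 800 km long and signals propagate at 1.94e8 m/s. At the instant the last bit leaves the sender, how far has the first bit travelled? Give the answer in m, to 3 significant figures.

t_tx = L/R = 1000/2460000000 = 4.06504e-07 s.
Distance = s × t_tx = 194000000 × 4.06504e-07 = 78.9 m.

78.9 m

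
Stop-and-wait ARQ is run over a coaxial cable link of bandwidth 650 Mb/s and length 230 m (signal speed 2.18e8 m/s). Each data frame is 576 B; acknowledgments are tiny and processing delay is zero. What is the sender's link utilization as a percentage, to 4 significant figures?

77.06 %

t_tx = L/R = 4608/650000000 = 7.08923e-06 s.
t_prop = 230/2.18e+08 = 1.05505e-06 s; RTT = 2.11009e-06 s.
Cycle = t_tx + RTT = 9.19932e-06 s.
Utilization = t_tx / cycle = 7.08923e-06/9.19932e-06 = 77.06 %.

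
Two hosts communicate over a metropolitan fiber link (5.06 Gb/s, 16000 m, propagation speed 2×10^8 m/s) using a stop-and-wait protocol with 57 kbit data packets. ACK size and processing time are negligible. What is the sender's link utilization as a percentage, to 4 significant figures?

t_tx = L/R = 57000/5060000000 = 1.12648e-05 s.
t_prop = 16000/200000000 = 8e-05 s; RTT = 0.00016 s.
Cycle = t_tx + RTT = 0.000171265 s.
Utilization = t_tx / cycle = 1.12648e-05/0.000171265 = 6.577 %.

6.577 %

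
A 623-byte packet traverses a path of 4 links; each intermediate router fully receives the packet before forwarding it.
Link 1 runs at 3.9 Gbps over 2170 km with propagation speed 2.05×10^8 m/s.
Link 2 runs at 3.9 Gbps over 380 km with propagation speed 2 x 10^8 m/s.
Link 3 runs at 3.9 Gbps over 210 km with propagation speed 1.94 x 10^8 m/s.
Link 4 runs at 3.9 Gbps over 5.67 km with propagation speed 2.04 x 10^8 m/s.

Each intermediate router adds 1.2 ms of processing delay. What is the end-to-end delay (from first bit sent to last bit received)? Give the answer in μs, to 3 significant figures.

17200 μs

L = 623 × 8 = 4984 bits.
Transmission delay per hop = L/R = 4984/3900000000 = 1.27795 μs; 4 hops → 5.11179 μs.
Propagation delays (d/s per hop): 10585.4, 1900, 1082.47, 27.7941 μs; sum = 13595.6 μs.
Processing at 3 router(s): 3 × 1.2 ms = 3600 μs.
End-to-end = 17200 μs.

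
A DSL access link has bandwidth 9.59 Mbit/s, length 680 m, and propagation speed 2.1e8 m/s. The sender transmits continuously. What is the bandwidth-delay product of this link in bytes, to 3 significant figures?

3.88 bytes

Propagation delay = 680 / 210000000 = 3.2381e-06 s.
BDP = R × t_prop = 9590000 × 3.2381e-06 = 31.0533 bits.
In bytes: 31.0533/8 = 3.88 bytes.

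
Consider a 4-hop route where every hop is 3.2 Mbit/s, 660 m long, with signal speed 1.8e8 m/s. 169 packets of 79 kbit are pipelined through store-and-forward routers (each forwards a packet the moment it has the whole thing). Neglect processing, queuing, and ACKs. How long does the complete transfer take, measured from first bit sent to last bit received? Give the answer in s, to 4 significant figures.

Per-hop transmission t_tx = L/R = 79000/3200000 = 0.0246875 s.
Per-hop propagation t_prop = 660/180000000 = 3.66667e-06 s.
Pipeline fill: first packet needs 4·t_tx to clear all hops; remaining 168 packets each add one t_tx.
Total = (4+169-1)·t_tx + 4·t_prop = 172·0.0246875 + 4·3.66667e-06 = 4.246 s.

4.246 s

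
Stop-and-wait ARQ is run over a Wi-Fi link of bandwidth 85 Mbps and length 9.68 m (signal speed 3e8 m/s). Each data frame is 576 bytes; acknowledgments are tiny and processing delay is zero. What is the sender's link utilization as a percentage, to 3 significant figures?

99.9 %

t_tx = L/R = 4608/85000000 = 5.42118e-05 s.
t_prop = 9.68/300000000 = 3.22667e-08 s; RTT = 6.45333e-08 s.
Cycle = t_tx + RTT = 5.42763e-05 s.
Utilization = t_tx / cycle = 5.42118e-05/5.42763e-05 = 99.9 %.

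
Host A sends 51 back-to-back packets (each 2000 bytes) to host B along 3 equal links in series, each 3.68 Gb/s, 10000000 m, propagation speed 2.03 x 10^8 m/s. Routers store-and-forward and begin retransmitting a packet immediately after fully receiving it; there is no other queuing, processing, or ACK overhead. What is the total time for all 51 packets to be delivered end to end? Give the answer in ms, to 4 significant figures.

Per-hop transmission t_tx = L/R = 16000/3680000000 = 0.00434783 ms.
Per-hop propagation t_prop = 10000000/2.03e+08 = 49.2611 ms.
Pipeline fill: first packet needs 3·t_tx to clear all hops; remaining 50 packets each add one t_tx.
Total = (3+51-1)·t_tx + 3·t_prop = 53·0.00434783 + 3·49.2611 = 148.0 ms.

148.0 ms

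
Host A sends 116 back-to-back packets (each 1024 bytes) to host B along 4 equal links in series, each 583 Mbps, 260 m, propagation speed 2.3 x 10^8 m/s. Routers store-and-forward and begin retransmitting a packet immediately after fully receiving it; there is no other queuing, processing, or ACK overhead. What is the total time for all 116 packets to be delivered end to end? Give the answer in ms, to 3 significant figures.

Per-hop transmission t_tx = L/R = 8192/583000000 = 0.0140515 ms.
Per-hop propagation t_prop = 260/2.3e+08 = 0.00113043 ms.
Pipeline fill: first packet needs 4·t_tx to clear all hops; remaining 115 packets each add one t_tx.
Total = (4+116-1)·t_tx + 4·t_prop = 119·0.0140515 + 4·0.00113043 = 1.68 ms.

1.68 ms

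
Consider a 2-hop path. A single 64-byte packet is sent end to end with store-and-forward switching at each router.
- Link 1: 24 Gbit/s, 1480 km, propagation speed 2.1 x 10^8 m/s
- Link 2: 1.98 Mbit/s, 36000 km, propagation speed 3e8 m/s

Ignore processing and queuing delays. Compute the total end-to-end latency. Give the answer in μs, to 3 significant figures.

L = 64 × 8 = 512 bits.
Transmission delays (L/R per hop): 0.0213333, 258.586 μs; sum = 258.607 μs.
Propagation delays (d/s per hop): 7047.62, 120000 μs; sum = 127048 μs.
End-to-end = 127000 μs.

127000 μs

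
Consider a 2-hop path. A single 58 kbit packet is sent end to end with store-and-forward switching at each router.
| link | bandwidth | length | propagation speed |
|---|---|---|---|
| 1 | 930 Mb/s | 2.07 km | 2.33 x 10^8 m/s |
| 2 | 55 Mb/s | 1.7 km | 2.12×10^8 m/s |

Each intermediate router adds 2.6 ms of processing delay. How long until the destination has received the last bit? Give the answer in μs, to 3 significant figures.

3730 μs

L = 58000 bits.
Transmission delays (L/R per hop): 62.3656, 1054.55 μs; sum = 1116.91 μs.
Propagation delays (d/s per hop): 8.88412, 8.01887 μs; sum = 16.903 μs.
Processing at 1 router(s): 1 × 2.6 ms = 2600 μs.
End-to-end = 3730 μs.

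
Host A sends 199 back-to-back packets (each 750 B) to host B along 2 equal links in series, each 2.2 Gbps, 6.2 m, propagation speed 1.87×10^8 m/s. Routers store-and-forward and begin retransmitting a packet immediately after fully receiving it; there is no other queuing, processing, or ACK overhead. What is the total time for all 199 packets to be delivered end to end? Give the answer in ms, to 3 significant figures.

Per-hop transmission t_tx = L/R = 6000/2200000000 = 0.00272727 ms.
Per-hop propagation t_prop = 6.2/187000000 = 3.31551e-05 ms.
Pipeline fill: first packet needs 2·t_tx to clear all hops; remaining 198 packets each add one t_tx.
Total = (2+199-1)·t_tx + 2·t_prop = 200·0.00272727 + 2·3.31551e-05 = 0.546 ms.

0.546 ms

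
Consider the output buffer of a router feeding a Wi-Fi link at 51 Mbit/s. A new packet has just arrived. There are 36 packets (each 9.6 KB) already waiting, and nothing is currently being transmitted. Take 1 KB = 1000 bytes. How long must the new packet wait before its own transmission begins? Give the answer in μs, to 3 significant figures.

54200 μs

Each queued packet: L/R = 76800/51000000 = 1505.88 μs.
36 queued → 54211.8 μs.
Queuing delay = 54200 μs.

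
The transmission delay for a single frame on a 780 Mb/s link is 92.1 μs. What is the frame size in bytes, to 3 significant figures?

8980 bytes

L = R × t_tx = 780000000 b/s × 9.21e-05 s = 71838 bits.
In bytes: 71838 / 8 = 8980 bytes.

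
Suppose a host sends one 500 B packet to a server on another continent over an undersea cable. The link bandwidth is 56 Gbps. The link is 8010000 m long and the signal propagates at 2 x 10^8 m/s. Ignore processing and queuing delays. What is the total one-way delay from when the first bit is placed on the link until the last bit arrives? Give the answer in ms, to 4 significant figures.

L = 500 × 8 = 4000 bits.
Transmission delay = L/R = 4000 / 56000000000 = 7.14286e-05 ms.
Propagation delay = d/s = 8010000 m / 200000000 m/s = 40.05 ms.
Total = 40.05 ms.

40.05 ms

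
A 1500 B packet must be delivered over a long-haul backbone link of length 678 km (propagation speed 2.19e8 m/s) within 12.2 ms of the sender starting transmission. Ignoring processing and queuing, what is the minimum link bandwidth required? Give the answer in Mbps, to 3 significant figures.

L = 12000 bits.
Propagation delay = 678000 / 219000000 = 3.09589 ms.
Transmission budget = 12.2 − 3.09589 = 9.10411 ms.
R ≥ L / t_tx = 12000 bits / 0.00910411 s = 1.32 Mbps.

1.32 Mbps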